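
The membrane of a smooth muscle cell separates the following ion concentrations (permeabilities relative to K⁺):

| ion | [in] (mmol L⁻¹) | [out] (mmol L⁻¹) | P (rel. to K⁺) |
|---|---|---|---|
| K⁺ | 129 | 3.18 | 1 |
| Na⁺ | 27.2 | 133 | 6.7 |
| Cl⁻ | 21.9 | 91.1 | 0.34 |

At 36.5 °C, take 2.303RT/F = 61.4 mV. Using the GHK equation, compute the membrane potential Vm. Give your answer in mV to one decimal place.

25.8 mV

Vm = 61.4 · log₁₀[(Σ P·[cation]ₒ + Σ P·[anion]ᵢ) / (Σ P·[cation]ᵢ + Σ P·[anion]ₒ)]
Numerator = 1×3.18 + 6.7×133 + 0.34×21.9 = 901.7
Denominator = 1×129 + 6.7×27.2 + 0.34×91.1 = 342.2
Vm = 61.4 · log₁₀(2.635) = 61.4 × (0.4208) = 25.84 mV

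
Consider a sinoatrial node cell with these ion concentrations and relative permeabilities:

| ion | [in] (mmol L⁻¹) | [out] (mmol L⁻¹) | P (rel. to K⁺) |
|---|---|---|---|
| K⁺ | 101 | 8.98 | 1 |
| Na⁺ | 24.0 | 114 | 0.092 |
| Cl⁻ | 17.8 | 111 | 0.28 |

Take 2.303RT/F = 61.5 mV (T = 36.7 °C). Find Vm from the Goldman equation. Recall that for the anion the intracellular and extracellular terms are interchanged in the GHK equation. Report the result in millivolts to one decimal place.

Vm = 61.5 · log₁₀[(Σ P·[cation]ₒ + Σ P·[anion]ᵢ) / (Σ P·[cation]ᵢ + Σ P·[anion]ₒ)]
Numerator = 1×8.98 + 0.092×114 + 0.28×17.8 = 24.45
Denominator = 1×101 + 0.092×24.0 + 0.28×111 = 134.3
Vm = 61.5 · log₁₀(0.18209) = 61.5 × (-0.7397) = -45.49 mV

-45.5 mV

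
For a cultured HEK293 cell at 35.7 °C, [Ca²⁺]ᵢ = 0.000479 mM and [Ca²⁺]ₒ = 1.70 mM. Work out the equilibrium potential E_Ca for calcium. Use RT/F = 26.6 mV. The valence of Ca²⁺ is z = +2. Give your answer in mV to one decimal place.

108.7 mV

E = (26.6/z) · ln([Ca²⁺]_out/[Ca²⁺]_in) with z = +2.
= (26.6/2) · ln(1.70/0.000479) = 13.30 · ln(3549)
= 13.30 · (8.1744) = 108.72 mV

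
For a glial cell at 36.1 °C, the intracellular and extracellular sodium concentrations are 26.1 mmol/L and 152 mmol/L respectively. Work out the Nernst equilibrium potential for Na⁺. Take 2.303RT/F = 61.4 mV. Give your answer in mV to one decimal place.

E = (61.4/z) · log₁₀([Na⁺]_out/[Na⁺]_in) with z = +1.
= (61.4/1) · log₁₀(152/26.1) = 61.40 · log₁₀(5.824)
= 61.40 · (0.7652) = 46.98 mV

47.0 mV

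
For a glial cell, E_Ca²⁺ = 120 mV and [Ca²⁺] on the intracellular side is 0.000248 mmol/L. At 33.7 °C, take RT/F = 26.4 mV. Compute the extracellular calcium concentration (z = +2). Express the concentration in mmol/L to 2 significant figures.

Nernst: E = (26.4/2) · ln([out]/[in]), so ln([out]/[in]) = 120.0 × 2 / 26.4 = 9.0909.
[out]/[in] = e^(9.0909) = 8874.
[out] = 8874 × 0.000248 = 2.201 mmol/L.

2.2 mmol/L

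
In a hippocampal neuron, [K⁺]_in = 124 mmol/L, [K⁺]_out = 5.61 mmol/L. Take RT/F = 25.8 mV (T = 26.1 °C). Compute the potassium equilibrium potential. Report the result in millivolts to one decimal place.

-79.9 mV

E = (25.8/z) · ln([K⁺]_out/[K⁺]_in) with z = +1.
= (25.8/1) · ln(5.61/124) = 25.80 · ln(0.04524)
= 25.80 · (-3.0957) = -79.87 mV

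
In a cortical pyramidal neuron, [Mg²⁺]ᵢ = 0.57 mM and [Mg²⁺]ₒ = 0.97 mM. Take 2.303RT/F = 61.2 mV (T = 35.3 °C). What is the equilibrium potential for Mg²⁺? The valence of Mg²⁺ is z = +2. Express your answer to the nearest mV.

E = (61.2/z) · log₁₀([Mg²⁺]_out/[Mg²⁺]_in) with z = +2.
= (61.2/2) · log₁₀(0.97/0.57) = 30.60 · log₁₀(1.702)
= 30.60 · (0.2309) = 7.07 mV

7 mV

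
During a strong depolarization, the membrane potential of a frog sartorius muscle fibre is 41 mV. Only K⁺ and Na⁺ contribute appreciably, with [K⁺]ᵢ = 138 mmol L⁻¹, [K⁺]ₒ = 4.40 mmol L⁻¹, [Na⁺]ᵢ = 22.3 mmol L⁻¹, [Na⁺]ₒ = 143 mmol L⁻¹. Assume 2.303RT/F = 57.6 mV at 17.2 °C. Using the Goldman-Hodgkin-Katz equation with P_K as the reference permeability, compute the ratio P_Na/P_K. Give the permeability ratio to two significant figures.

25

Let α = P_Na/P_K. GHK: Vm = 57.6·log₁₀[(Kₒ + α·Naₒ)/(Kᵢ + α·Naᵢ)].
10^(Vm/57.6) = 10^(41.0/57.6) = 5.15
So 5.15·(Kᵢ + α·Naᵢ) = Kₒ + α·Naₒ → α = (5.15·138.0 − 4.4) / (143.0 − 5.15·22.3)
α = (710.7 − 4.4) / (143.0 − 114.8) = 706.3/28.16 = 25.09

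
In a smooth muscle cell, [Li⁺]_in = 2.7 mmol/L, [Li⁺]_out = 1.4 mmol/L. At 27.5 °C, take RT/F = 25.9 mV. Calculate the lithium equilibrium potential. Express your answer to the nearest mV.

-17 mV

E = (25.9/z) · ln([Li⁺]_out/[Li⁺]_in) with z = +1.
= (25.9/1) · ln(1.4/2.7) = 25.90 · ln(0.5185)
= 25.90 · (-0.6568) = -17.01 mV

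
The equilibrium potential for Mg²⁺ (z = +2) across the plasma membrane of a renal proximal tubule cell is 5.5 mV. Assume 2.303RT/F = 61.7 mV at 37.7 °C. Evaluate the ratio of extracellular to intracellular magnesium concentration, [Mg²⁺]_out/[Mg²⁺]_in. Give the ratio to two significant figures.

1.5

log₁₀([out]/[in]) = E·z/(61.7) = 5.5 × 2 / 61.7 = 0.1783
[out]/[in] = 10^(0.1783) = 1.508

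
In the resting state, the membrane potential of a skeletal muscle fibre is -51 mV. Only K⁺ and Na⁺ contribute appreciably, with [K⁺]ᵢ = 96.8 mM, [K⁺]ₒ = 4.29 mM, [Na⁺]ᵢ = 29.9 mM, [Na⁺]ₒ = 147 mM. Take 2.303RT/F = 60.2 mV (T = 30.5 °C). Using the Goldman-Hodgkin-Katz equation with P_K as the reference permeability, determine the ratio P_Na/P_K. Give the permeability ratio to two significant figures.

Let α = P_Na/P_K. GHK: Vm = 60.2·log₁₀[(Kₒ + α·Naₒ)/(Kᵢ + α·Naᵢ)].
10^(Vm/60.2) = 10^(-51.0/60.2) = 0.14218
So 0.14218·(Kᵢ + α·Naᵢ) = Kₒ + α·Naₒ → α = (0.14218·96.8 − 4.29) / (147.0 − 0.14218·29.9)
α = (13.76 − 4.29) / (147.0 − 4.251) = 9.473/142.7 = 0.06636

0.066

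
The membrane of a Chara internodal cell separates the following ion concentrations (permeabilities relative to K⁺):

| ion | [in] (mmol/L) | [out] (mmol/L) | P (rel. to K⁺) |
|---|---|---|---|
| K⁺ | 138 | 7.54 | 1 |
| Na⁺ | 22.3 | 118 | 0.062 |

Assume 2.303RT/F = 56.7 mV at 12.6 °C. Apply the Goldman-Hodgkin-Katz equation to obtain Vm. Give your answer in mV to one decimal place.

Vm = 56.7 · log₁₀[(Σ P·[cation]ₒ + Σ P·[anion]ᵢ) / (Σ P·[cation]ᵢ + Σ P·[anion]ₒ)]
Numerator = 1×7.54 + 0.062×118 = 14.86
Denominator = 1×138 + 0.062×22.3 = 139.4
Vm = 56.7 · log₁₀(0.10658) = 56.7 × (-0.9723) = -55.13 mV

-55.1 mV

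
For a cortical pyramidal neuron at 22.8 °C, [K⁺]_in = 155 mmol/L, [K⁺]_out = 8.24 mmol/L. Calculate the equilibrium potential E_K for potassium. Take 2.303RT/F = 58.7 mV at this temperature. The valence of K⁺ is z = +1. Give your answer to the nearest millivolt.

-75 mV

E = (58.7/z) · log₁₀([K⁺]_out/[K⁺]_in) with z = +1.
= (58.7/1) · log₁₀(8.24/155) = 58.70 · log₁₀(0.05316)
= 58.70 · (-1.2744) = -74.81 mV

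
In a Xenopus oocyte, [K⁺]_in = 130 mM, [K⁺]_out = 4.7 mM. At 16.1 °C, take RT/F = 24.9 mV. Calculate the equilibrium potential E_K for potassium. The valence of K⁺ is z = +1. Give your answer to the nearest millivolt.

-83 mV

E = (24.9/z) · ln([K⁺]_out/[K⁺]_in) with z = +1.
= (24.9/1) · ln(4.7/130) = 24.90 · ln(0.03615)
= 24.90 · (-3.3200) = -82.67 mV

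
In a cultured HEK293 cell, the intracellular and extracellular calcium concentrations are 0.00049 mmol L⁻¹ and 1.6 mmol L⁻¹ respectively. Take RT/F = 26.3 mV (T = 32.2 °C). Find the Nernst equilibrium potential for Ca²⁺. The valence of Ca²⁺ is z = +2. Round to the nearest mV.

E = (26.3/z) · ln([Ca²⁺]_out/[Ca²⁺]_in) with z = +2.
= (26.3/2) · ln(1.6/0.00049) = 13.15 · ln(3265)
= 13.15 · (8.0911) = 106.40 mV

106 mV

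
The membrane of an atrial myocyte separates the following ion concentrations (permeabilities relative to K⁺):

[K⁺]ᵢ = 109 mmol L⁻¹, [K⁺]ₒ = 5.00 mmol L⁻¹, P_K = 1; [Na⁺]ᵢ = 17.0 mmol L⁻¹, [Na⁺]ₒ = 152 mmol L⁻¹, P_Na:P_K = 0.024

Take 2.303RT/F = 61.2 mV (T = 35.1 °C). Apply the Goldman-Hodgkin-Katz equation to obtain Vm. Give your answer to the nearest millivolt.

-67 mV

Vm = 61.2 · log₁₀[(Σ P·[cation]ₒ + Σ P·[anion]ᵢ) / (Σ P·[cation]ᵢ + Σ P·[anion]ₒ)]
Numerator = 1×5.00 + 0.024×152 = 8.648
Denominator = 1×109 + 0.024×17.0 = 109.4
Vm = 61.2 · log₁₀(0.079044) = 61.2 × (-1.1021) = -67.45 mV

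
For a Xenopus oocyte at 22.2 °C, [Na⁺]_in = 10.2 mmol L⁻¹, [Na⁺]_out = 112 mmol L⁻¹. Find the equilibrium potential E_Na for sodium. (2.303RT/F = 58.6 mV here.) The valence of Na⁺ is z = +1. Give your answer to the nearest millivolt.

E = (58.6/z) · log₁₀([Na⁺]_out/[Na⁺]_in) with z = +1.
= (58.6/1) · log₁₀(112/10.2) = 58.60 · log₁₀(10.98)
= 58.60 · (1.0406) = 60.98 mV

61 mV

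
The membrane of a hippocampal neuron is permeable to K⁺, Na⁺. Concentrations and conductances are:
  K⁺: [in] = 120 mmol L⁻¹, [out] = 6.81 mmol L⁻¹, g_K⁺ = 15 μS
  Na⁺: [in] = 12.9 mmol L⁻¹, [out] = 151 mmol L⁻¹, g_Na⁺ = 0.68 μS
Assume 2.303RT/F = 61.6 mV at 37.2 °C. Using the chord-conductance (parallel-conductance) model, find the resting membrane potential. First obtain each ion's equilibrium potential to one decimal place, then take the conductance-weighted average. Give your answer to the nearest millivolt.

E_K⁺ = (61.6/1)·log₁₀(6.81/120) = -76.8 mV
E_Na⁺ = (61.6/1)·log₁₀(151/12.9) = 65.8 mV
Vm = (Σ gᵢEᵢ)/(Σ gᵢ) = (15·-76.8 + 0.68·65.8) / (15 + 0.68)
= -1107.26 / 15.68 = -70.62 mV

-71 mV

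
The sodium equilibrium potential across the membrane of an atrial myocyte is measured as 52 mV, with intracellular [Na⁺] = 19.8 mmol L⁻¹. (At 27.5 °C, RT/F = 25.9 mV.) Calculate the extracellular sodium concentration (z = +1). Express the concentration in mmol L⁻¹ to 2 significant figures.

Nernst: E = (25.9/1) · ln([out]/[in]), so ln([out]/[in]) = 52.0 × 1 / 25.9 = 2.0077.
[out]/[in] = e^(2.0077) = 7.446.
[out] = 7.446 × 19.8 = 147.4 mmol L⁻¹.

150 mmol L⁻¹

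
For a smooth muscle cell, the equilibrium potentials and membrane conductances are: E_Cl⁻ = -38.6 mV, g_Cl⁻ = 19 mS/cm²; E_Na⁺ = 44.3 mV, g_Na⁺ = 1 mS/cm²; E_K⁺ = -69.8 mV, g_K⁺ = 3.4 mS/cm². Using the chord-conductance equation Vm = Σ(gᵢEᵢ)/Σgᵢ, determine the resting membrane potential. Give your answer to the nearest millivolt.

Σ gᵢEᵢ = 19·(-38.6) + 1·(44.3) + 3.4·(-69.8) = -926.42
Σ gᵢ = 19 + 1 + 3.4 = 23.4
Vm = -926.42 / 23.4 = -39.59 mV

-40 mV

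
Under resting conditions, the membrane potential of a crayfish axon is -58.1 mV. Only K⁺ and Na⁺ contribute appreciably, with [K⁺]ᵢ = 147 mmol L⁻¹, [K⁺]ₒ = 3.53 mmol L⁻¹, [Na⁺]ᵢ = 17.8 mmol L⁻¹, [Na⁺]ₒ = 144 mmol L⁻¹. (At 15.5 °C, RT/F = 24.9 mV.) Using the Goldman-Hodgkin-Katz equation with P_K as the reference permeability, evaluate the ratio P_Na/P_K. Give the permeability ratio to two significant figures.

Let α = P_Na/P_K. GHK: Vm = 24.9·ln[(Kₒ + α·Naₒ)/(Kᵢ + α·Naᵢ)].
e^(Vm/24.9) = e^(-58.1/24.9) = 0.096972
So 0.096972·(Kᵢ + α·Naᵢ) = Kₒ + α·Naₒ → α = (0.096972·147.0 − 3.53) / (144.0 − 0.096972·17.8)
α = (14.25 − 3.53) / (144.0 − 1.726) = 10.72/142.3 = 0.07538

0.075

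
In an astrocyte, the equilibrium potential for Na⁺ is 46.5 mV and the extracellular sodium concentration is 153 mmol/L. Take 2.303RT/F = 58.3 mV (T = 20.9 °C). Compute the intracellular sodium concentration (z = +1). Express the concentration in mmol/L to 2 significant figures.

Nernst: E = (58.3/1) · log₁₀([out]/[in]), so log₁₀([out]/[in]) = 46.5 × 1 / 58.3 = 0.7976.
[out]/[in] = 10^(0.7976) = 6.275.
[in] = 153 / 6.275 = 24.38 mmol/L.

24 mmol/L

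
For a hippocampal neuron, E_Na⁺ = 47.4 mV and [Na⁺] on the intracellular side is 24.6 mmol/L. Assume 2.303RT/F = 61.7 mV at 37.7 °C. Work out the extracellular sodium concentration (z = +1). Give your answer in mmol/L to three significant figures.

Nernst: E = (61.7/1) · log₁₀([out]/[in]), so log₁₀([out]/[in]) = 47.4 × 1 / 61.7 = 0.7682.
[out]/[in] = 10^(0.7682) = 5.865.
[out] = 5.865 × 24.6 = 144.3 mmol/L.

144 mmol/L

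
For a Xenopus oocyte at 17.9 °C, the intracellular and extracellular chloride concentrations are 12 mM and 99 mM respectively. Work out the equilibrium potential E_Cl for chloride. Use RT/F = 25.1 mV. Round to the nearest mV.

E = (25.1/z) · ln([Cl⁻]_out/[Cl⁻]_in) with z = -1.
For an anion, dividing by z = -1 reverses the sign.
= (25.1/-1) · ln(99/12) = -25.10 · ln(8.25)
= -25.10 · (2.1102) = -52.97 mV

-53 mV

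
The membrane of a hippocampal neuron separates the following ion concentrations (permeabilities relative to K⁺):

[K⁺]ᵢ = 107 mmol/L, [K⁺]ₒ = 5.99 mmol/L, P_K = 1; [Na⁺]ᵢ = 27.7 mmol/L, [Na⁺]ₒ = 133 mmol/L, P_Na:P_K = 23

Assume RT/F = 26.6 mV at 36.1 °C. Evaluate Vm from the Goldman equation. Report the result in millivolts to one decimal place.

37.7 mV

Vm = 26.6 · ln[(Σ P·[cation]ₒ + Σ P·[anion]ᵢ) / (Σ P·[cation]ᵢ + Σ P·[anion]ₒ)]
Numerator = 1×5.99 + 23×133 = 3065
Denominator = 1×107 + 23×27.7 = 744.1
Vm = 26.6 · ln(4.1191) = 26.6 × (1.4156) = 37.66 mV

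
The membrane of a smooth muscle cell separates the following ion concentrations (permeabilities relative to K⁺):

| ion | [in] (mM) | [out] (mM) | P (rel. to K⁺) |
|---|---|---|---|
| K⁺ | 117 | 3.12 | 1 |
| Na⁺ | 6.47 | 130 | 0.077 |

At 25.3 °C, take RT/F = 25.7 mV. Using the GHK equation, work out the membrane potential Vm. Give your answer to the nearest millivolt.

Vm = 25.7 · ln[(Σ P·[cation]ₒ + Σ P·[anion]ᵢ) / (Σ P·[cation]ᵢ + Σ P·[anion]ₒ)]
Numerator = 1×3.12 + 0.077×130 = 13.13
Denominator = 1×117 + 0.077×6.47 = 117.5
Vm = 25.7 · ln(0.11175) = 25.7 × (-2.1915) = -56.32 mV

-56 mV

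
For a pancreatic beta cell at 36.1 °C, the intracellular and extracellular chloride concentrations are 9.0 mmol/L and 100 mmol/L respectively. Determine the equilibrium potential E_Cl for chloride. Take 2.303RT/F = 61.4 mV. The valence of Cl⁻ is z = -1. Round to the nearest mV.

-64 mV

E = (61.4/z) · log₁₀([Cl⁻]_out/[Cl⁻]_in) with z = -1.
For an anion, dividing by z = -1 reverses the sign.
= (61.4/-1) · log₁₀(100/9.0) = -61.40 · log₁₀(11.11)
= -61.40 · (1.0458) = -64.21 mV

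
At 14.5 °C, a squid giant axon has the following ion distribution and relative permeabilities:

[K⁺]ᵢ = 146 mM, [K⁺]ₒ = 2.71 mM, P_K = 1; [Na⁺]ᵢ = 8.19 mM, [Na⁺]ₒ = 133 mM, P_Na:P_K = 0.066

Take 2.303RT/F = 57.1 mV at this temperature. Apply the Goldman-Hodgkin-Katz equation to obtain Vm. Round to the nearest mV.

Vm = 57.1 · log₁₀[(Σ P·[cation]ₒ + Σ P·[anion]ᵢ) / (Σ P·[cation]ᵢ + Σ P·[anion]ₒ)]
Numerator = 1×2.71 + 0.066×133 = 11.49
Denominator = 1×146 + 0.066×8.19 = 146.5
Vm = 57.1 · log₁₀(0.078395) = 57.1 × (-1.1057) = -63.14 mV

-63 mV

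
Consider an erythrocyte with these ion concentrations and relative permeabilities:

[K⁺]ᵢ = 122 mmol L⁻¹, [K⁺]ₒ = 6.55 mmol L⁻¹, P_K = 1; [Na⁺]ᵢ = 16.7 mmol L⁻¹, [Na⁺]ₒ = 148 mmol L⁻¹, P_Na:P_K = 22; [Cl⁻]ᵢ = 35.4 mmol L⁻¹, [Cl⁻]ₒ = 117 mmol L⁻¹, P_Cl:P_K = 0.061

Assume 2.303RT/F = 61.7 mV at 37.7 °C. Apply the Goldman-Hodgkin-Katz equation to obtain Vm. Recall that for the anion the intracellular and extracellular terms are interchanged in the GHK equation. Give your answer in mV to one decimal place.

50.5 mV

Vm = 61.7 · log₁₀[(Σ P·[cation]ₒ + Σ P·[anion]ᵢ) / (Σ P·[cation]ᵢ + Σ P·[anion]ₒ)]
Numerator = 1×6.55 + 22×148 + 0.061×35.4 = 3265
Denominator = 1×122 + 22×16.7 + 0.061×117 = 496.5
Vm = 61.7 · log₁₀(6.575) = 61.7 × (0.8179) = 50.46 mV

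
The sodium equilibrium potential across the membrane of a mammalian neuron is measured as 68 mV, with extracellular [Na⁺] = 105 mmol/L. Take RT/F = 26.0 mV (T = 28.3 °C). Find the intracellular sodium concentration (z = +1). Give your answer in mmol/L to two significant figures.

Nernst: E = (26.0/1) · ln([out]/[in]), so ln([out]/[in]) = 68.0 × 1 / 26.0 = 2.6154.
[out]/[in] = e^(2.6154) = 13.67.
[in] = 105 / 13.67 = 7.68 mmol/L.

7.7 mmol/L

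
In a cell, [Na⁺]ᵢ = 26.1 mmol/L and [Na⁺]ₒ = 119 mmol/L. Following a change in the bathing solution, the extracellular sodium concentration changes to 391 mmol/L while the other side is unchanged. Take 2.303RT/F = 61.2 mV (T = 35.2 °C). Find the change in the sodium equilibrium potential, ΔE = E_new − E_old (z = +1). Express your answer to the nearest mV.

32 mV

E_old = (61.2/1)·log₁₀(119/26.1) = 40.33 mV
E_new = (61.2/1)·log₁₀(391/26.1) = 71.94 mV
ΔE = 71.94 − (40.33) = 31.62 mV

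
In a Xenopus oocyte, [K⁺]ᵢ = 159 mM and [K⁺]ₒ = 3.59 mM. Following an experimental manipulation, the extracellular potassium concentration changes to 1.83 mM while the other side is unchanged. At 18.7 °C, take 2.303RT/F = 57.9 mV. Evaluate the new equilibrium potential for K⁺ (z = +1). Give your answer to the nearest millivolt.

-112 mV

After the shift: [K⁺]_out = 1.83, [K⁺]_in = 159 mM.
E_new = (57.9/1)·log₁₀(1.83/159) = 57.90 · (-1.9389) = -112.26 mV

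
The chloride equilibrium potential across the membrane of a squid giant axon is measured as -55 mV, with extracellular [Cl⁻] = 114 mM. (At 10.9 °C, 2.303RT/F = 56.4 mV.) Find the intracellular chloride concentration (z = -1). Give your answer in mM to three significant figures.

12.1 mM

Nernst: E = (56.4/-1) · log₁₀([out]/[in]), so log₁₀([out]/[in]) = -55.0 × -1 / 56.4 = 0.9752.
[out]/[in] = 10^(0.9752) = 9.444.
[in] = 114 / 9.444 = 12.07 mM.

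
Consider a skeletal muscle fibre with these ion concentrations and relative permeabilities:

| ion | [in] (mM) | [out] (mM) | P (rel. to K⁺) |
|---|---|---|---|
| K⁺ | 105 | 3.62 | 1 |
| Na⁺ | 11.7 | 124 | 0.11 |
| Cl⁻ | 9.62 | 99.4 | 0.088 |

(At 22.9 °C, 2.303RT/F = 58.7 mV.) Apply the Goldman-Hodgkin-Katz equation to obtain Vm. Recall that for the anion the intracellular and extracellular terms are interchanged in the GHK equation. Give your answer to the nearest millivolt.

Vm = 58.7 · log₁₀[(Σ P·[cation]ₒ + Σ P·[anion]ᵢ) / (Σ P·[cation]ᵢ + Σ P·[anion]ₒ)]
Numerator = 1×3.62 + 0.11×124 + 0.088×9.62 = 18.11
Denominator = 1×105 + 0.11×11.7 + 0.088×99.4 = 115
Vm = 58.7 · log₁₀(0.1574) = 58.7 × (-0.8030) = -47.14 mV

-47 mV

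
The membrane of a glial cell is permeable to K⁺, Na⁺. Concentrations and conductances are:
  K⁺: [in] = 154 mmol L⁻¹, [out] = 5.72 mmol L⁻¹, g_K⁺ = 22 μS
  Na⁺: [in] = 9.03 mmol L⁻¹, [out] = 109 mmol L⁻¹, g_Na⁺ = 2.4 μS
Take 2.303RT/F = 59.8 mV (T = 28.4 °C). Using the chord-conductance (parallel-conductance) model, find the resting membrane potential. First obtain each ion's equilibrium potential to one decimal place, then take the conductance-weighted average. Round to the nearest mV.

E_K⁺ = (59.8/1)·log₁₀(5.72/154) = -85.5 mV
E_Na⁺ = (59.8/1)·log₁₀(109/9.03) = 64.7 mV
Vm = (Σ gᵢEᵢ)/(Σ gᵢ) = (22·-85.5 + 2.4·64.7) / (22 + 2.4)
= -1725.72 / 24.4 = -70.73 mV

-71 mV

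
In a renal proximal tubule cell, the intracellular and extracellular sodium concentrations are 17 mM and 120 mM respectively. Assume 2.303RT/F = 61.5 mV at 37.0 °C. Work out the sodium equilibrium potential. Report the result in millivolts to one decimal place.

E = (61.5/z) · log₁₀([Na⁺]_out/[Na⁺]_in) with z = +1.
= (61.5/1) · log₁₀(120/17) = 61.50 · log₁₀(7.059)
= 61.50 · (0.8487) = 52.20 mV

52.2 mV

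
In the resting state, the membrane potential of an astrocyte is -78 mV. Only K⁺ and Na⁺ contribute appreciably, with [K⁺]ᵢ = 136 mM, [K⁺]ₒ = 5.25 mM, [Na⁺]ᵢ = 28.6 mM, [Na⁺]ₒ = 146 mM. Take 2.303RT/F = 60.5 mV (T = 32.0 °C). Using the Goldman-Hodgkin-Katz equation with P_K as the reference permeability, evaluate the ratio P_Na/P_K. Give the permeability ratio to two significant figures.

0.012

Let α = P_Na/P_K. GHK: Vm = 60.5·log₁₀[(Kₒ + α·Naₒ)/(Kᵢ + α·Naᵢ)].
10^(Vm/60.5) = 10^(-78.0/60.5) = 0.051374
So 0.051374·(Kᵢ + α·Naᵢ) = Kₒ + α·Naₒ → α = (0.051374·136.0 − 5.25) / (146.0 − 0.051374·28.6)
α = (6.987 − 5.25) / (146.0 − 1.469) = 1.737/144.5 = 0.01202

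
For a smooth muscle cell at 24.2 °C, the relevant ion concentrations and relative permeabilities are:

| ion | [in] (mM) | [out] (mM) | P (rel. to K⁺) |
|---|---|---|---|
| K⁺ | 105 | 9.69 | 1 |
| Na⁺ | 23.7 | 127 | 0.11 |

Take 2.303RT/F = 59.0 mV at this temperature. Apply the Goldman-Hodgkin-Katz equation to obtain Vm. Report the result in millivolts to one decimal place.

Vm = 59.0 · log₁₀[(Σ P·[cation]ₒ + Σ P·[anion]ᵢ) / (Σ P·[cation]ᵢ + Σ P·[anion]ₒ)]
Numerator = 1×9.69 + 0.11×127 = 23.66
Denominator = 1×105 + 0.11×23.7 = 107.6
Vm = 59.0 · log₁₀(0.21987) = 59.0 × (-0.6578) = -38.81 mV

-38.8 mV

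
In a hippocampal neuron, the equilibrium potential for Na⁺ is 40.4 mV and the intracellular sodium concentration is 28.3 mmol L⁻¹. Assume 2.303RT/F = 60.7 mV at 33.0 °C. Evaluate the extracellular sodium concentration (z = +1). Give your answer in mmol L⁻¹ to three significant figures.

131 mmol L⁻¹

Nernst: E = (60.7/1) · log₁₀([out]/[in]), so log₁₀([out]/[in]) = 40.4 × 1 / 60.7 = 0.6656.
[out]/[in] = 10^(0.6656) = 4.63.
[out] = 4.63 × 28.3 = 131 mmol L⁻¹.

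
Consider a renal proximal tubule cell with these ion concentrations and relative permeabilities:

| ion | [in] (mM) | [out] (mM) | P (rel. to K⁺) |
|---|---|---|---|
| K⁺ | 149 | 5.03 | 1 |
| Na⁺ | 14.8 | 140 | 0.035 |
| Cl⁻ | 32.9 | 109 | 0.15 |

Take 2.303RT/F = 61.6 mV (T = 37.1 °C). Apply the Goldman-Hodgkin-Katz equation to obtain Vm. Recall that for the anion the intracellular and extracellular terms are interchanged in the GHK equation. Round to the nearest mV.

-65 mV

Vm = 61.6 · log₁₀[(Σ P·[cation]ₒ + Σ P·[anion]ᵢ) / (Σ P·[cation]ᵢ + Σ P·[anion]ₒ)]
Numerator = 1×5.03 + 0.035×140 + 0.15×32.9 = 14.86
Denominator = 1×149 + 0.035×14.8 + 0.15×109 = 165.9
Vm = 61.6 · log₁₀(0.089619) = 61.6 × (-1.0476) = -64.53 mV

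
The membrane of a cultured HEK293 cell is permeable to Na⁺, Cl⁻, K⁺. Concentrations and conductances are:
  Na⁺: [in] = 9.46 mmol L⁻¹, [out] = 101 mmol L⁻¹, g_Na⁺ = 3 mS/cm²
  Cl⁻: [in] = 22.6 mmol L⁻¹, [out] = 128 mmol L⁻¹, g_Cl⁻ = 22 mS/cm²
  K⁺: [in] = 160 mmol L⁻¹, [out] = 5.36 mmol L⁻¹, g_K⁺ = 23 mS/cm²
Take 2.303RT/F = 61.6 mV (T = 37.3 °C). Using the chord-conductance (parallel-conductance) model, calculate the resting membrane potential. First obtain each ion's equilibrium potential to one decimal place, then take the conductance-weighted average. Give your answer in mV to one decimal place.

-60.9 mV

E_Na⁺ = (61.6/1)·log₁₀(101/9.46) = 63.4 mV
E_Cl⁻ = (61.6/-1)·log₁₀(128/22.6) = -46.4 mV
E_K⁺ = (61.6/1)·log₁₀(5.36/160) = -90.9 mV
Vm = (Σ gᵢEᵢ)/(Σ gᵢ) = (3·63.4 + 22·-46.4 + 23·-90.9) / (3 + 22 + 23)
= -2921.30 / 48 = -60.86 mV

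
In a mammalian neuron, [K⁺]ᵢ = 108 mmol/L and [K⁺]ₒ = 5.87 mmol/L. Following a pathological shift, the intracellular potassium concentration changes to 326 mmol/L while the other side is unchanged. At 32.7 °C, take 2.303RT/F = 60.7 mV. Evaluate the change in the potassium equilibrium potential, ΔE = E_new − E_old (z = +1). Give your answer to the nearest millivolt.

E_old = (60.7/1)·log₁₀(5.87/108) = -76.77 mV
E_new = (60.7/1)·log₁₀(5.87/326) = -105.90 mV
ΔE = -105.90 − (-76.77) = -29.12 mV

-29 mV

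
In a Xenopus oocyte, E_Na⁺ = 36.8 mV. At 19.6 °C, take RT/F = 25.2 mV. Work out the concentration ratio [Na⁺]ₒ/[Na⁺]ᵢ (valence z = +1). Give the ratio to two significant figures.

4.3

ln([out]/[in]) = E·z/(25.2) = 36.8 × 1 / 25.2 = 1.4603
[out]/[in] = e^(1.4603) = 4.307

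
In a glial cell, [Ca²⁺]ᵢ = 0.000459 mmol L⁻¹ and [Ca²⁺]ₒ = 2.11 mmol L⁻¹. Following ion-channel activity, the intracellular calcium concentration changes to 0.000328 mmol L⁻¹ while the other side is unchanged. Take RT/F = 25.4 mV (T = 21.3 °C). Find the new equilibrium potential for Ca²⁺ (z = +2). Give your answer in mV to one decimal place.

111.4 mV

After the shift: [Ca²⁺]_out = 2.11, [Ca²⁺]_in = 0.000328 mmol L⁻¹.
E_new = (25.4/2)·ln(2.11/0.000328) = 12.70 · (8.7692) = 111.37 mV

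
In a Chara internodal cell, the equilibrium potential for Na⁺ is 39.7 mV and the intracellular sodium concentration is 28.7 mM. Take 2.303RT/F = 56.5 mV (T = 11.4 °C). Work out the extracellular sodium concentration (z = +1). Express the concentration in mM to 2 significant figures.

140 mM

Nernst: E = (56.5/1) · log₁₀([out]/[in]), so log₁₀([out]/[in]) = 39.7 × 1 / 56.5 = 0.7027.
[out]/[in] = 10^(0.7027) = 5.043.
[out] = 5.043 × 28.7 = 144.7 mM.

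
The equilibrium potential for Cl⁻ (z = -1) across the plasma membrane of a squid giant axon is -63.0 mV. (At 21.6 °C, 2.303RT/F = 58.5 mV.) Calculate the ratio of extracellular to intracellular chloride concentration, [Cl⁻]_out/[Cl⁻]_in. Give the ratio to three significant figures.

11.9

log₁₀([out]/[in]) = E·z/(58.5) = -63.0 × -1 / 58.5 = 1.0769
[out]/[in] = 10^(1.0769) = 11.94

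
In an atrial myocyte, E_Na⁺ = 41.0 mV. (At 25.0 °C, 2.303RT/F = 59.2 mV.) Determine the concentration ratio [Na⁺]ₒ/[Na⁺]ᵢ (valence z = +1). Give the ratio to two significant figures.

4.9

log₁₀([out]/[in]) = E·z/(59.2) = 41.0 × 1 / 59.2 = 0.6926
[out]/[in] = 10^(0.6926) = 4.927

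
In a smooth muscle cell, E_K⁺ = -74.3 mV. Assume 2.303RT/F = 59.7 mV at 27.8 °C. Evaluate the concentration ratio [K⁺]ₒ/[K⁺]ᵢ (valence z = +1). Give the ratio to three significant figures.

0.0569

log₁₀([out]/[in]) = E·z/(59.7) = -74.3 × 1 / 59.7 = -1.2446
[out]/[in] = 10^(-1.2446) = 0.05694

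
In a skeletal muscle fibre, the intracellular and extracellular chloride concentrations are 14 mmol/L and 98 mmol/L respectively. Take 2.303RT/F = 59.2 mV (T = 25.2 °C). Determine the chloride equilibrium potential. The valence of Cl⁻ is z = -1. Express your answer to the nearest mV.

-50 mV

E = (59.2/z) · log₁₀([Cl⁻]_out/[Cl⁻]_in) with z = -1.
For an anion, dividing by z = -1 reverses the sign.
= (59.2/-1) · log₁₀(98/14) = -59.20 · log₁₀(7)
= -59.20 · (0.8451) = -50.03 mV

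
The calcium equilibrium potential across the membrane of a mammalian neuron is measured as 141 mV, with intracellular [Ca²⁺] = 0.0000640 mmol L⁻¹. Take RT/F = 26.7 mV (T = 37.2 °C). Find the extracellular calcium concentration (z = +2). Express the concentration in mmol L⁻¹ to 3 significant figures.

2.47 mmol L⁻¹

Nernst: E = (26.7/2) · ln([out]/[in]), so ln([out]/[in]) = 141.0 × 2 / 26.7 = 10.5618.
[out]/[in] = e^(10.5618) = 3.863e+04.
[out] = 3.863e+04 × 0.0000640 = 2.472 mmol L⁻¹.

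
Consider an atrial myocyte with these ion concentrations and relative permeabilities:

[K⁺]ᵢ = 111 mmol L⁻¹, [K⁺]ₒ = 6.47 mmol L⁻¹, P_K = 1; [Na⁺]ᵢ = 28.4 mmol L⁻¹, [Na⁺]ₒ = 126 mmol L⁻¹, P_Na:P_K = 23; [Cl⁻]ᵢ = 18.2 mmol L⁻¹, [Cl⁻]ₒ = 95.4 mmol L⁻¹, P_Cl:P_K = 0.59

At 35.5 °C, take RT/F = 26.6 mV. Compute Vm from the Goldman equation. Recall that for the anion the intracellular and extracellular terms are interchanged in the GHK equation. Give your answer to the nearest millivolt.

34 mV

Vm = 26.6 · ln[(Σ P·[cation]ₒ + Σ P·[anion]ᵢ) / (Σ P·[cation]ᵢ + Σ P·[anion]ₒ)]
Numerator = 1×6.47 + 23×126 + 0.59×18.2 = 2915
Denominator = 1×111 + 23×28.4 + 0.59×95.4 = 820.5
Vm = 26.6 · ln(3.553) = 26.6 × (1.2678) = 33.72 mV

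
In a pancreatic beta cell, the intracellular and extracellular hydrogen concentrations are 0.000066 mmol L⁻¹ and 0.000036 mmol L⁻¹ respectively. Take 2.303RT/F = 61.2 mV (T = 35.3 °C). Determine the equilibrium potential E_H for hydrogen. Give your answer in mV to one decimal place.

-16.1 mV

E = (61.2/z) · log₁₀([H⁺]_out/[H⁺]_in) with z = +1.
= (61.2/1) · log₁₀(0.000036/0.000066) = 61.20 · log₁₀(0.5455)
= 61.20 · (-0.2632) = -16.11 mV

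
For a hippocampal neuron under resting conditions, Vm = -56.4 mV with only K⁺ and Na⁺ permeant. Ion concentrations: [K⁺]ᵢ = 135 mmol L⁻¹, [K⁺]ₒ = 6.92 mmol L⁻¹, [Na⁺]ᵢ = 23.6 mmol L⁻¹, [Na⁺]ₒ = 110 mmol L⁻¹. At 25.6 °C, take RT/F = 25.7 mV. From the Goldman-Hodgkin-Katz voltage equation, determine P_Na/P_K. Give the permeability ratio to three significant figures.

Let α = P_Na/P_K. GHK: Vm = 25.7·ln[(Kₒ + α·Naₒ)/(Kᵢ + α·Naᵢ)].
e^(Vm/25.7) = e^(-56.4/25.7) = 0.11141
So 0.11141·(Kᵢ + α·Naᵢ) = Kₒ + α·Naₒ → α = (0.11141·135.0 − 6.92) / (110.0 − 0.11141·23.6)
α = (15.04 − 6.92) / (110.0 − 2.629) = 8.12/107.4 = 0.07563

0.0756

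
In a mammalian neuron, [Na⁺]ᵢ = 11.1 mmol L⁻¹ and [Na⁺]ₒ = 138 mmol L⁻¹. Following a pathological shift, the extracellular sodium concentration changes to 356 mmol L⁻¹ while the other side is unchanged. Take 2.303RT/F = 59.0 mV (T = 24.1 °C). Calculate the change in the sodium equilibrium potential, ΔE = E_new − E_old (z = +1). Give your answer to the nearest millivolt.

E_old = (59.0/1)·log₁₀(138/11.1) = 64.58 mV
E_new = (59.0/1)·log₁₀(356/11.1) = 88.86 mV
ΔE = 88.86 − (64.58) = 24.28 mV

24 mV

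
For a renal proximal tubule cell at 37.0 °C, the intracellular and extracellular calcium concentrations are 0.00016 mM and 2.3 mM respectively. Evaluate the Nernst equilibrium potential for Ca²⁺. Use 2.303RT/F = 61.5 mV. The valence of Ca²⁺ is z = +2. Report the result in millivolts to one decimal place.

E = (61.5/z) · log₁₀([Ca²⁺]_out/[Ca²⁺]_in) with z = +2.
= (61.5/2) · log₁₀(2.3/0.00016) = 30.75 · log₁₀(1.437e+04)
= 30.75 · (4.1576) = 127.85 mV

127.8 mV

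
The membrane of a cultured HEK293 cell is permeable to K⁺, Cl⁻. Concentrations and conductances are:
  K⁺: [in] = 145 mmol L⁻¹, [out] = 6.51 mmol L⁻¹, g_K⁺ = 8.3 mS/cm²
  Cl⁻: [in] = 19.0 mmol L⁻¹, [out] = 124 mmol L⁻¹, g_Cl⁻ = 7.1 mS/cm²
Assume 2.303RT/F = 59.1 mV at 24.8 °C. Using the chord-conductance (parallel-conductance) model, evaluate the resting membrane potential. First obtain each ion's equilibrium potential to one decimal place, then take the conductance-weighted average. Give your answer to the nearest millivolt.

-65 mV

E_K⁺ = (59.1/1)·log₁₀(6.51/145) = -79.7 mV
E_Cl⁻ = (59.1/-1)·log₁₀(124/19.0) = -48.1 mV
Vm = (Σ gᵢEᵢ)/(Σ gᵢ) = (8.3·-79.7 + 7.1·-48.1) / (8.3 + 7.1)
= -1003.02 / 15.4 = -65.13 mV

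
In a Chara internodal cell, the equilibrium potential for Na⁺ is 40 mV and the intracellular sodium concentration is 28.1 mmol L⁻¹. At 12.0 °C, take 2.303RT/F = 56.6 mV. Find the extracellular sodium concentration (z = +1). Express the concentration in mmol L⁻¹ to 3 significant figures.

Nernst: E = (56.6/1) · log₁₀([out]/[in]), so log₁₀([out]/[in]) = 40.0 × 1 / 56.6 = 0.7067.
[out]/[in] = 10^(0.7067) = 5.09.
[out] = 5.09 × 28.1 = 143 mmol L⁻¹.

143 mmol L⁻¹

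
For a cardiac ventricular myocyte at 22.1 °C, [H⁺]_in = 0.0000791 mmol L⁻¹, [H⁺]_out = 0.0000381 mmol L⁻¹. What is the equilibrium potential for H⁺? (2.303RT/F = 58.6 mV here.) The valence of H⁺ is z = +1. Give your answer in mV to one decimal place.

-18.6 mV

E = (58.6/z) · log₁₀([H⁺]_out/[H⁺]_in) with z = +1.
= (58.6/1) · log₁₀(0.0000381/0.0000791) = 58.60 · log₁₀(0.4817)
= 58.60 · (-0.3173) = -18.59 mV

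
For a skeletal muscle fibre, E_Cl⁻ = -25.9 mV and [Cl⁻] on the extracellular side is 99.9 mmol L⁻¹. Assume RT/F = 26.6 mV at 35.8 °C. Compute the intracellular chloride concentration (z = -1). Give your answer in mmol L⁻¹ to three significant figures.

37.7 mmol L⁻¹

Nernst: E = (26.6/-1) · ln([out]/[in]), so ln([out]/[in]) = -25.9 × -1 / 26.6 = 0.9737.
[out]/[in] = e^(0.9737) = 2.648.
[in] = 99.9 / 2.648 = 37.73 mmol L⁻¹.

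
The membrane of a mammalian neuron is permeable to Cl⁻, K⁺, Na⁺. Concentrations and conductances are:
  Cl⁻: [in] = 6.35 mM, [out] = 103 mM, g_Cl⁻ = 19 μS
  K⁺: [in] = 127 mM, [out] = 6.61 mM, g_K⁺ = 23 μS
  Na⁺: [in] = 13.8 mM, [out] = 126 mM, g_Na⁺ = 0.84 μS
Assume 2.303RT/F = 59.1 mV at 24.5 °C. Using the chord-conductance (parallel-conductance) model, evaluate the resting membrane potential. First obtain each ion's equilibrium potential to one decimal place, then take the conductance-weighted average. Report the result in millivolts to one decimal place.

E_Cl⁻ = (59.1/-1)·log₁₀(103/6.35) = -71.5 mV
E_K⁺ = (59.1/1)·log₁₀(6.61/127) = -75.9 mV
E_Na⁺ = (59.1/1)·log₁₀(126/13.8) = 56.8 mV
Vm = (Σ gᵢEᵢ)/(Σ gᵢ) = (19·-71.5 + 23·-75.9 + 0.84·56.8) / (19 + 23 + 0.84)
= -3056.49 / 42.84 = -71.35 mV

-71.3 mV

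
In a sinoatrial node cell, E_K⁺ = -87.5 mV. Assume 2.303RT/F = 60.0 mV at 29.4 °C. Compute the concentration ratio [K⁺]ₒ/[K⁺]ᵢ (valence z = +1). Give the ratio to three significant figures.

log₁₀([out]/[in]) = E·z/(60.0) = -87.5 × 1 / 60.0 = -1.4583
[out]/[in] = 10^(-1.4583) = 0.03481

0.0348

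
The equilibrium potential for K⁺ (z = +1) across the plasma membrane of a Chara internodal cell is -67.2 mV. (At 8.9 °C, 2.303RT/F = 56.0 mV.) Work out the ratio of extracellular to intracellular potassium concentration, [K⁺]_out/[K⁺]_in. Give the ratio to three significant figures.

0.0631

log₁₀([out]/[in]) = E·z/(56.0) = -67.2 × 1 / 56.0 = -1.2000
[out]/[in] = 10^(-1.2000) = 0.0631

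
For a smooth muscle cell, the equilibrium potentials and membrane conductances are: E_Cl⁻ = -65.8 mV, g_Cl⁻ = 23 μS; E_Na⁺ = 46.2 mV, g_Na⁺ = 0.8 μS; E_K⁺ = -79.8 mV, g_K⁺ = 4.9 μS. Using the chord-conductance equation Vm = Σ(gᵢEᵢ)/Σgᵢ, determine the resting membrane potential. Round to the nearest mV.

-65 mV

Σ gᵢEᵢ = 23·(-65.8) + 0.8·(46.2) + 4.9·(-79.8) = -1867.46
Σ gᵢ = 23 + 0.8 + 4.9 = 28.7
Vm = -1867.46 / 28.7 = -65.07 mV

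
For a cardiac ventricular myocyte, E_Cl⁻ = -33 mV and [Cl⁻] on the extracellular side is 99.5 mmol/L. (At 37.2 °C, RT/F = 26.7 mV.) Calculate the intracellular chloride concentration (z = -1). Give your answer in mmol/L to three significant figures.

Nernst: E = (26.7/-1) · ln([out]/[in]), so ln([out]/[in]) = -33.0 × -1 / 26.7 = 1.2360.
[out]/[in] = e^(1.2360) = 3.442.
[in] = 99.5 / 3.442 = 28.91 mmol/L.

28.9 mmol/L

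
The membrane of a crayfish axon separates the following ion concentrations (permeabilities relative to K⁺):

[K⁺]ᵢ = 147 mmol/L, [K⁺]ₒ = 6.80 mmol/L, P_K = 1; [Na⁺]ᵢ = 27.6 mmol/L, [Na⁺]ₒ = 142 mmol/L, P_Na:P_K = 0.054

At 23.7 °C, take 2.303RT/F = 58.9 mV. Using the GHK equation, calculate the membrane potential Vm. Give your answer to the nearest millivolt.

Vm = 58.9 · log₁₀[(Σ P·[cation]ₒ + Σ P·[anion]ᵢ) / (Σ P·[cation]ᵢ + Σ P·[anion]ₒ)]
Numerator = 1×6.80 + 0.054×142 = 14.47
Denominator = 1×147 + 0.054×27.6 = 148.5
Vm = 58.9 · log₁₀(0.097434) = 58.9 × (-1.0113) = -59.56 mV

-60 mV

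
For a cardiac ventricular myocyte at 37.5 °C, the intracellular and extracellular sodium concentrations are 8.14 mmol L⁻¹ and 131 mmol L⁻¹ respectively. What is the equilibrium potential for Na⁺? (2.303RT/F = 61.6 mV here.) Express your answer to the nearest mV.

E = (61.6/z) · log₁₀([Na⁺]_out/[Na⁺]_in) with z = +1.
= (61.6/1) · log₁₀(131/8.14) = 61.60 · log₁₀(16.09)
= 61.60 · (1.2066) = 74.33 mV

74 mV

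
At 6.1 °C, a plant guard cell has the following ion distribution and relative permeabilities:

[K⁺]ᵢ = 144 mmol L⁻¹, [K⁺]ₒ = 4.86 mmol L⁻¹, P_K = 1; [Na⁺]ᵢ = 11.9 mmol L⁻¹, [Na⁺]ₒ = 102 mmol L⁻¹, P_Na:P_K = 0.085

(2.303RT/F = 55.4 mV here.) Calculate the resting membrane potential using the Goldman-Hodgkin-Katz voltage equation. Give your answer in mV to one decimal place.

-57.1 mV

Vm = 55.4 · log₁₀[(Σ P·[cation]ₒ + Σ P·[anion]ᵢ) / (Σ P·[cation]ᵢ + Σ P·[anion]ₒ)]
Numerator = 1×4.86 + 0.085×102 = 13.53
Denominator = 1×144 + 0.085×11.9 = 145
Vm = 55.4 · log₁₀(0.093303) = 55.4 × (-1.0301) = -57.07 mV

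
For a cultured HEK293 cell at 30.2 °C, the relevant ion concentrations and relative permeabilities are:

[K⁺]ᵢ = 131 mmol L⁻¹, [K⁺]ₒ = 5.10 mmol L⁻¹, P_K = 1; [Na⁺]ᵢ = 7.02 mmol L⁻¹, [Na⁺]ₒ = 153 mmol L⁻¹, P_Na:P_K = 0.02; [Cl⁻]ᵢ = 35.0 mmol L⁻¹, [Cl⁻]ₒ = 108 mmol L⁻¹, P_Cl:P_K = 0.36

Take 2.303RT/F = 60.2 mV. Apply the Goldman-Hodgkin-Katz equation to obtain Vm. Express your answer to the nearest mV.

Vm = 60.2 · log₁₀[(Σ P·[cation]ₒ + Σ P·[anion]ᵢ) / (Σ P·[cation]ᵢ + Σ P·[anion]ₒ)]
Numerator = 1×5.10 + 0.02×153 + 0.36×35.0 = 20.76
Denominator = 1×131 + 0.02×7.02 + 0.36×108 = 170
Vm = 60.2 · log₁₀(0.1221) = 60.2 × (-0.9133) = -54.98 mV

-55 mV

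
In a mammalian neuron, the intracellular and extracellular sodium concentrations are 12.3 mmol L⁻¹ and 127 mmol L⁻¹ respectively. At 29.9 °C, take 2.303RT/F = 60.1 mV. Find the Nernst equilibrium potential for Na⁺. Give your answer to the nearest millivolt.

61 mV

E = (60.1/z) · log₁₀([Na⁺]_out/[Na⁺]_in) with z = +1.
= (60.1/1) · log₁₀(127/12.3) = 60.10 · log₁₀(10.33)
= 60.10 · (1.0139) = 60.94 mV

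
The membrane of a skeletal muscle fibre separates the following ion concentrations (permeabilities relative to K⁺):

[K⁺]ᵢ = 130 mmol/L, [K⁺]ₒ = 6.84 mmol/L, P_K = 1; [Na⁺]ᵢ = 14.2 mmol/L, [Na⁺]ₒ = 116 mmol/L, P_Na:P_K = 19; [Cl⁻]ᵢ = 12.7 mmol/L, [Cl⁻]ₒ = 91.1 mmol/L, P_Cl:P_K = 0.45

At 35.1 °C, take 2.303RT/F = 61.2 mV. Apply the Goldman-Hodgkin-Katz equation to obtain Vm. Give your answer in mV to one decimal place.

Vm = 61.2 · log₁₀[(Σ P·[cation]ₒ + Σ P·[anion]ᵢ) / (Σ P·[cation]ᵢ + Σ P·[anion]ₒ)]
Numerator = 1×6.84 + 19×116 + 0.45×12.7 = 2217
Denominator = 1×130 + 19×14.2 + 0.45×91.1 = 440.8
Vm = 61.2 · log₁₀(5.0285) = 61.2 × (0.7014) = 42.93 mV

42.9 mV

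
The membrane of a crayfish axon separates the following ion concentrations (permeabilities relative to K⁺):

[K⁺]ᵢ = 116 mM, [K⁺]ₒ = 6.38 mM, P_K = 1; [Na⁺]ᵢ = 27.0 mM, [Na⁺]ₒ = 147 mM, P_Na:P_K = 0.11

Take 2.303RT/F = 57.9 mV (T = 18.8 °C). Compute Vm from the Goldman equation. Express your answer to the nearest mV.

Vm = 57.9 · log₁₀[(Σ P·[cation]ₒ + Σ P·[anion]ᵢ) / (Σ P·[cation]ᵢ + Σ P·[anion]ₒ)]
Numerator = 1×6.38 + 0.11×147 = 22.55
Denominator = 1×116 + 0.11×27.0 = 119
Vm = 57.9 · log₁₀(0.18954) = 57.9 × (-0.7223) = -41.82 mV

-42 mV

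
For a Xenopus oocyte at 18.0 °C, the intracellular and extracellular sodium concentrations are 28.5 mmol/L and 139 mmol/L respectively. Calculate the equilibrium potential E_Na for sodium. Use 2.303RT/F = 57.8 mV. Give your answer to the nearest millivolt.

E = (57.8/z) · log₁₀([Na⁺]_out/[Na⁺]_in) with z = +1.
= (57.8/1) · log₁₀(139/28.5) = 57.80 · log₁₀(4.877)
= 57.80 · (0.6882) = 39.78 mV

40 mV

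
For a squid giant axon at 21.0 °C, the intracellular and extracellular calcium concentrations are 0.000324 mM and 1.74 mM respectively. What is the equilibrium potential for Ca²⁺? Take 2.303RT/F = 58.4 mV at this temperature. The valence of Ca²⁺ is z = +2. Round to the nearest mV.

109 mV

E = (58.4/z) · log₁₀([Ca²⁺]_out/[Ca²⁺]_in) with z = +2.
= (58.4/2) · log₁₀(1.74/0.000324) = 29.20 · log₁₀(5370)
= 29.20 · (3.7300) = 108.92 mV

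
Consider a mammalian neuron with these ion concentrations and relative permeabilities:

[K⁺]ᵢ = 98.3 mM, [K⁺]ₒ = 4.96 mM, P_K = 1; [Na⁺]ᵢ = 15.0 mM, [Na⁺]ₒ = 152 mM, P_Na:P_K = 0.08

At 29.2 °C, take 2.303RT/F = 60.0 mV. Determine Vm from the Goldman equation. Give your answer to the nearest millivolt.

-46 mV

Vm = 60.0 · log₁₀[(Σ P·[cation]ₒ + Σ P·[anion]ᵢ) / (Σ P·[cation]ᵢ + Σ P·[anion]ₒ)]
Numerator = 1×4.96 + 0.08×152 = 17.12
Denominator = 1×98.3 + 0.08×15.0 = 99.5
Vm = 60.0 · log₁₀(0.17206) = 60.0 × (-0.7643) = -45.86 mV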